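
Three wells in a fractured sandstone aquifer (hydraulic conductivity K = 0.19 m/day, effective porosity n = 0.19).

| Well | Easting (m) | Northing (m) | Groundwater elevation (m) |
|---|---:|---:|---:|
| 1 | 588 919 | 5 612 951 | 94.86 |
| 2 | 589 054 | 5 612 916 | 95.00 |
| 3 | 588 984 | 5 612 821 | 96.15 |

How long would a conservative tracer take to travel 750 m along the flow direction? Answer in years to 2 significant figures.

Three-point gradient (reference 1): Δ to 2 = (135, -35, +0.14), Δ to 3 = (65, -130, +1.29).
∂h/∂x = -0.001764, ∂h/∂y = -0.01081 (det = -15275).
|∇h| = √(-0.001764² + -0.01081²) = 0.01095
Seepage velocity v = K·i/n = 0.19 × 0.01095 / 0.19 = 0.01095 m/day.
t = 750 / 0.01095 = 6.849e+04 days = 188 years.

190 years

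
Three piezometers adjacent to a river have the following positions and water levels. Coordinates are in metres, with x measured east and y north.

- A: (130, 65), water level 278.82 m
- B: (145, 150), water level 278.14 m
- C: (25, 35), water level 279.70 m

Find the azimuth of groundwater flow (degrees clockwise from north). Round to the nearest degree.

With h = a·x + b·y + c and A as origin, the differences give:
  15·a + 85·b = -0.68
  (-105)·a + (-30)·b = +0.88
Eliminate b (×(-30) and ×85, subtract): 8475·a = -54.400 → a = ∂h/∂x = -0.006419
Back-substitute: b = ∂h/∂y = -0.006867.
Flow direction (−∇h) has components (+0.006419 E, +0.006867 N).
Azimuth = atan2(E, N) = atan2(+0.006419, +0.006867) = 43.1° ≈ 043°.

043°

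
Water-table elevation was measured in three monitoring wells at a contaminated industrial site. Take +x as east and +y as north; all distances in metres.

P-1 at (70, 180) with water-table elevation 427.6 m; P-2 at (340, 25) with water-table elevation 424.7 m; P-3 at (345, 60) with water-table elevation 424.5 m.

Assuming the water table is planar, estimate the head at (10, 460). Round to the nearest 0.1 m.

With h = a·x + b·y + c and P-1 as origin, the differences give:
  270·a + (-155)·b = -2.9
  275·a + (-120)·b = -3.1
Eliminate b (×(-120) and ×(-155), subtract): 10225·a = -132.50 → a = ∂h/∂x = -0.01296
Back-substitute: b = ∂h/∂y = -0.003863.
h(10, 460) = 427.6 + (-0.01296)·(-60) + (-0.003863)·(280) = 427.6 +0.778 -1.082 = 427.296 m.

427.3 m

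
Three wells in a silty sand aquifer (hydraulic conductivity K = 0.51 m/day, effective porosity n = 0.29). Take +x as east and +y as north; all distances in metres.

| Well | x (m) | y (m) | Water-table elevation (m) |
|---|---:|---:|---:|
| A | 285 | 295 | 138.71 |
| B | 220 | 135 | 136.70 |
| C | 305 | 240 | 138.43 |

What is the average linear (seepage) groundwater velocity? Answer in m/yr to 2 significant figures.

8.3 m/yr

Taking A as reference: B−A = (-65, -160, -2.01); C−A = (20, -55, -0.28).
Solve a·Δx + b·Δy = Δh: det = (-65)·(-55) − 20·(-160) = 6775.
∂h/∂x = [(-2.01)·(-55) − (-0.28)·(-160)] / 6775 = +0.009705
∂h/∂y = [(-65)·(-0.28) − 20·(-2.01)] / 6775 = +0.008620
|∇h| = √(0.009705² + 0.008620²) = 0.01298
Seepage velocity v = K·i/n = 0.51 × 0.01298 / 0.29 = 0.02283 m/day = 8.339 m/yr.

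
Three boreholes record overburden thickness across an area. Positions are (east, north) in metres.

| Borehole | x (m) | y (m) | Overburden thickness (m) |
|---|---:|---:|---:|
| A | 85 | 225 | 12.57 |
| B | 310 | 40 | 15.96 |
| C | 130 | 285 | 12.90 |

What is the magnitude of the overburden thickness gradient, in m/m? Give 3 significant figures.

0.0126 m/m

Differences from A: to B (Δx, Δy, Δh) = (225, -185, +3.39); to C = (45, 60, +0.33).
Determinant of the coordinate differences = 225·60 − 45·(-185) = 21825.
∂d/∂x = [(+3.39)·60 − (+0.33)·(-185)] / 21825 = +0.01212
∂d/∂y = [225·(+0.33) − 45·(+3.39)] / 21825 = -0.003588
|∇f| = √(0.01212² + -0.003588²) = 0.01264 m/m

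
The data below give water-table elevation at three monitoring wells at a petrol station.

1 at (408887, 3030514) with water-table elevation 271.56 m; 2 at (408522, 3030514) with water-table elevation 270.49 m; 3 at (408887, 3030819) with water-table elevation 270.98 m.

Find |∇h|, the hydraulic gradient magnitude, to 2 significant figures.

∂h/∂x = (270.49 − 271.56) / (408522 − 408887) = +0.002932
∂h/∂y = (270.98 − 271.56) / (3030819 − 3030514) = -0.001902
|∇h| = √(0.002932² + -0.001902²) = 0.003495

0.0035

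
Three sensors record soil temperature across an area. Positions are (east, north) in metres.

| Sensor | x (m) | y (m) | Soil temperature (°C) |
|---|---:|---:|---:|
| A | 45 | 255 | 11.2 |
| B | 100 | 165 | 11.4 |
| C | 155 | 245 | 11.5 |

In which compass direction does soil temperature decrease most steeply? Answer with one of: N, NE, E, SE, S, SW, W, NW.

W

Taking A as reference: B−A = (55, -90, +0.2); C−A = (110, -10, +0.3).
Solve a·Δx + b·Δy = ΔT: det = 55·(-10) − 110·(-90) = 9350.
∂T/∂x = [(+0.2)·(-10) − (+0.3)·(-90)] / 9350 = +0.002674
∂T/∂y = [55·(+0.3) − 110·(+0.2)] / 9350 = -0.0005882
Steepest decrease is along −∇f = (-0.002674 E, +0.0005882 N) → west.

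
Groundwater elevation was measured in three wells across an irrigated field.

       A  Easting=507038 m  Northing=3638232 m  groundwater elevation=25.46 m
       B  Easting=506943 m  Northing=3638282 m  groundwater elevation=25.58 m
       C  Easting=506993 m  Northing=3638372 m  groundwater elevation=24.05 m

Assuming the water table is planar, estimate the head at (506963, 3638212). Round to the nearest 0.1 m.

26.3 m

With h = a·x + b·y + c and A as origin, the differences give:
  (-95)·a + 50·b = +0.12
  (-45)·a + 140·b = -1.41
Eliminate b (×140 and ×50, subtract): -11050·a = 87.300 → a = ∂h/∂x = -0.007900
Back-substitute: b = ∂h/∂y = -0.01261.
h(506963, 3638212) = 25.46 + (-0.007900)·(-75) + (-0.01261)·(-20) = 25.46 +0.593 +0.252 = 26.305 m.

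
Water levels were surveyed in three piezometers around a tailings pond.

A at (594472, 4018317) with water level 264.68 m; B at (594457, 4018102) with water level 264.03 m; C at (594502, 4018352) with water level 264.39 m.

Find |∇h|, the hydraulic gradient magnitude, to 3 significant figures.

0.0149

Three-point gradient (reference A): Δ to B = (-15, -215, -0.65), Δ to C = (30, 35, -0.29).
∂h/∂x = -0.01436, ∂h/∂y = +0.004025 (det = 5925).
|∇h| = √(-0.01436² + 0.004025²) = 0.01491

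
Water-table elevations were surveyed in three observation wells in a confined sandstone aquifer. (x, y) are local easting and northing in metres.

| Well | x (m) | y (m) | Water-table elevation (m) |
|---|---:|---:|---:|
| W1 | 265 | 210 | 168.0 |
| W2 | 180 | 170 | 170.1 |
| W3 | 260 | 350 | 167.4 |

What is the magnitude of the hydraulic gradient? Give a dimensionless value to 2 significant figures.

Three-point gradient (reference W1): Δ to W2 = (-85, -40, +2.1), Δ to W3 = (-5, 140, -0.6).
∂h/∂x = -0.02231, ∂h/∂y = -0.005083 (det = -12100).
|∇h| = √(-0.02231² + -0.005083²) = 0.02288

0.023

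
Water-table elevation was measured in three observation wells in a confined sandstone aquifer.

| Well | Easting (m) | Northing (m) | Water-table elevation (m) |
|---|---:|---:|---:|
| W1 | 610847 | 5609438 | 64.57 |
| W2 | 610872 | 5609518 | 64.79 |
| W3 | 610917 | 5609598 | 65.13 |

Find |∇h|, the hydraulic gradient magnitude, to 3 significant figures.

Three-point gradient (reference W1): Δ to W2 = (25, 80, +0.22), Δ to W3 = (70, 160, +0.56).
∂h/∂x = +0.006000, ∂h/∂y = +0.0008750 (det = -1600).
|∇h| = √(0.006000² + 0.0008750²) = 0.006063

0.00606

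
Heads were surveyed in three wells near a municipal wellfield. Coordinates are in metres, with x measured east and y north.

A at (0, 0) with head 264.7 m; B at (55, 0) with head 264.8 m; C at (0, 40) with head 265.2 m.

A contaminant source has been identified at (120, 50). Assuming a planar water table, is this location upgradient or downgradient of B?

upgradient

∂h/∂x = (264.8 − 264.7) / (55 − 0) = +0.001818
∂h/∂y = (265.2 − 264.7) / (40 − 0) = +0.01250
Head at (120, 50) = 264.7 + (+0.001818)·(120) + (+0.01250)·(50) = 265.54 m.
That is higher than the 264.8 m at B, so the point is upgradient.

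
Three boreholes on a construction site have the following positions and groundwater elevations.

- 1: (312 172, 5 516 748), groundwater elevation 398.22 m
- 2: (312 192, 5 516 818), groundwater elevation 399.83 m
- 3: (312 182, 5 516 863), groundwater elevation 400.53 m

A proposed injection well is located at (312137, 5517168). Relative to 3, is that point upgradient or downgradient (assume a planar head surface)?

upgradient

Three-point gradient (reference 1): Δ to 2 = (20, 70, +1.61), Δ to 3 = (10, 115, +2.31).
∂h/∂x = +0.01466, ∂h/∂y = +0.01881 (det = 1600).
Head at (312137, 5517168) = 398.22 + (+0.01466)·(-35) + (+0.01881)·(420) = 405.61 m.
That is higher than the 400.53 m at 3, so the point is upgradient.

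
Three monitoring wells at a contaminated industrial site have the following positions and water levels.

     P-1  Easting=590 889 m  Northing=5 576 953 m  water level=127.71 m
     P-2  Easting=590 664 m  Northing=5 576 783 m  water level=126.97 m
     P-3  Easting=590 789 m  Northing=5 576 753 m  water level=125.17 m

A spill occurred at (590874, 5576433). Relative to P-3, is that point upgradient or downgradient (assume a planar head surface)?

Differences from P-1: to P-2 (Δx, Δy, Δh) = (-225, -170, -0.74); to P-3 = (-100, -200, -2.54).
Solve a·Δx + b·Δy = Δh: det = (-225)·(-200) − (-100)·(-170) = 28000.
∂h/∂x = [(-0.74)·(-200) − (-2.54)·(-170)] / 28000 = -0.01014
∂h/∂y = [(-225)·(-2.54) − (-100)·(-0.74)] / 28000 = +0.01777
Head at (590874, 5576433) = 127.71 + (-0.01014)·(-15) + (+0.01777)·(-520) = 118.62 m.
That is lower than the 125.17 m at P-3, so the point is downgradient.

downgradient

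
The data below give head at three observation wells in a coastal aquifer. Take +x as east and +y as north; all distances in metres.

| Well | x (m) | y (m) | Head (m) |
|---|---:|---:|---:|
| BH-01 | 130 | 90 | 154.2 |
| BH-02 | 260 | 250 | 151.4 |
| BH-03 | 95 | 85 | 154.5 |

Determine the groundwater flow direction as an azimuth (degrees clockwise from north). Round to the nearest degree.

With h = a·x + b·y + c and BH-01 as origin, the differences give:
  130·a + 160·b = -2.8
  (-35)·a + (-5)·b = +0.3
Eliminate b (×(-5) and ×160, subtract): 4950·a = -34.00 → a = ∂h/∂x = -0.006869
Back-substitute: b = ∂h/∂y = -0.01192.
Flow direction (−∇h) has components (+0.006869 E, +0.01192 N).
Azimuth = atan2(E, N) = atan2(+0.006869, +0.01192) = 30.0° ≈ 030°.

030°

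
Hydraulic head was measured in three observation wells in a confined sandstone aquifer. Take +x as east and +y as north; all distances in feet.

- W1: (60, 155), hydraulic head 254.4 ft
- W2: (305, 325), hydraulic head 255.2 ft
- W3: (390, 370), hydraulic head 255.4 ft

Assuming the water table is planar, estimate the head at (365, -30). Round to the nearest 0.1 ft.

Differences from W1: to W2 (Δx, Δy, Δh) = (245, 170, +0.8); to W3 = (330, 215, +1.0).
Solve a·Δx + b·Δy = Δh: det = 245·215 − 330·170 = -3425.
∂h/∂x = [(+0.8)·215 − (+1.0)·170] / -3425 = -0.0005839
∂h/∂y = [245·(+1.0) − 330·(+0.8)] / -3425 = +0.005547
h(365, -30) = 254.4 + (-0.0005839)·(305) + (+0.005547)·(-185) = 254.4 -0.178 -1.026 = 253.196 ft.

253.2 ft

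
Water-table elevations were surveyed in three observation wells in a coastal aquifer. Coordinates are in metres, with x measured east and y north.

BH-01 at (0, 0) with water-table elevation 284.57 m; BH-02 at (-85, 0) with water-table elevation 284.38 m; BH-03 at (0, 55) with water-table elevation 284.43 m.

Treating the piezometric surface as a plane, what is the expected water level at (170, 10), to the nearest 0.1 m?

284.9 m

∂h/∂x = (284.38 − 284.57) / (-85 − 0) = +0.002235
∂h/∂y = (284.43 − 284.57) / (55 − 0) = -0.002545
h(170, 10) = 284.57 + (+0.002235)·(170) + (-0.002545)·(10) = 284.57 +0.380 -0.025 = 284.925 m.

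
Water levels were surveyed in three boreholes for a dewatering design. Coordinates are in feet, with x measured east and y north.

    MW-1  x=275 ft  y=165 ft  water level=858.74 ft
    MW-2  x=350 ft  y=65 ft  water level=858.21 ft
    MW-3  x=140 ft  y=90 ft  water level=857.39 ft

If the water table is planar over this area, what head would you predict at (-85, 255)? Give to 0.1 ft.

Differences from MW-1: to MW-2 (Δx, Δy, Δh) = (75, -100, -0.53); to MW-3 = (-135, -75, -1.35).
Determinant of the coordinate differences = 75·(-75) − (-135)·(-100) = -19125.
∂h/∂x = [(-0.53)·(-75) − (-1.35)·(-100)] / -19125 = +0.004980
∂h/∂y = [75·(-1.35) − (-135)·(-0.53)] / -19125 = +0.009035
h(-85, 255) = 858.74 + (+0.004980)·(-360) + (+0.009035)·(90) = 858.74 -1.793 +0.813 = 857.760 ft.

857.8 ft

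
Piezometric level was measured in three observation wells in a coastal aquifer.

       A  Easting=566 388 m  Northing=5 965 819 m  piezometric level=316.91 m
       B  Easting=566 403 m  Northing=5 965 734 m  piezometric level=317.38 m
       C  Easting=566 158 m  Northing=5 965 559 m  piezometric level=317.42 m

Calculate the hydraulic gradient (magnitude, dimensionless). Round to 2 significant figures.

0.0060

With h = a·x + b·y + c and A as origin, the differences give:
  15·a + (-85)·b = +0.47
  (-230)·a + (-260)·b = +0.51
Eliminate b (×(-260) and ×(-85), subtract): -23450·a = -78.850 → a = ∂h/∂x = +0.003362
Back-substitute: b = ∂h/∂y = -0.004936.
|∇h| = √(0.003362² + -0.004936²) = 0.005972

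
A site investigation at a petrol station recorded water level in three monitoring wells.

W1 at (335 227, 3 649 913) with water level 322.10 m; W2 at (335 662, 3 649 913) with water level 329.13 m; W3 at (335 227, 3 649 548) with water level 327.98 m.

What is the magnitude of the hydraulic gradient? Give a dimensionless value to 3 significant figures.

∂h/∂x = (329.13 − 322.10) / (335662 − 335227) = +0.01616
∂h/∂y = (327.98 − 322.10) / (3649548 − 3649913) = -0.01611
|∇h| = √(0.01616² + -0.01611²) = 0.02282

0.0228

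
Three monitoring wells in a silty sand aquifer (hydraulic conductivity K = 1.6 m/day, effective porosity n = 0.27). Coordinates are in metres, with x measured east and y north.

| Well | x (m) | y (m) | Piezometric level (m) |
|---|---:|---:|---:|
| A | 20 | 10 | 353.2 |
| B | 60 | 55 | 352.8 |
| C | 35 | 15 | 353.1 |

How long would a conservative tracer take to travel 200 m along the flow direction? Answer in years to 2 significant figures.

14 years

Three-point gradient (reference A): Δ to B = (40, 45, -0.4), Δ to C = (15, 5, -0.1).
∂h/∂x = -0.005263, ∂h/∂y = -0.004211 (det = -475).
|∇h| = √(-0.005263² + -0.004211²) = 0.00674
Seepage velocity v = K·i/n = 1.6 × 0.00674 / 0.27 = 0.03994 m/day.
t = 200 / 0.03994 = 5008 days = 13.7 years.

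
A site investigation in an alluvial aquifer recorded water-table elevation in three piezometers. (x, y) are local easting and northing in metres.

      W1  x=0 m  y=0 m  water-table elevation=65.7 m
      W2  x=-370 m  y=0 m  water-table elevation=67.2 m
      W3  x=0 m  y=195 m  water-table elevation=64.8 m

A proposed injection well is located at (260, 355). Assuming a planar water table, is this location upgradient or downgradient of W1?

∂h/∂x = (67.2 − 65.7) / (-370 − 0) = -0.004054
∂h/∂y = (64.8 − 65.7) / (195 − 0) = -0.004615
Head at (260, 355) = 65.7 + (-0.004054)·(260) + (-0.004615)·(355) = 63.01 m.
That is lower than the 65.7 m at W1, so the point is downgradient.

downgradient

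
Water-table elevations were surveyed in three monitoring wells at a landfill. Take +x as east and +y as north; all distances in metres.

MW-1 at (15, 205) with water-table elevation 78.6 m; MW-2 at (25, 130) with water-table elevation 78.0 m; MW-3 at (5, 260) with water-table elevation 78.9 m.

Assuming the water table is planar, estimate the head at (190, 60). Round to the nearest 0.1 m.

85.6 m

Differences from MW-1: to MW-2 (Δx, Δy, Δh) = (10, -75, -0.6); to MW-3 = (-10, 55, +0.3).
Determinant of the coordinate differences = 10·55 − (-10)·(-75) = -200.
∂h/∂x = [(-0.6)·55 − (+0.3)·(-75)] / -200 = +0.05250
∂h/∂y = [10·(+0.3) − (-10)·(-0.6)] / -200 = +0.01500
h(190, 60) = 78.6 + (+0.05250)·(175) + (+0.01500)·(-145) = 78.6 +9.187 -2.175 = 85.612 m.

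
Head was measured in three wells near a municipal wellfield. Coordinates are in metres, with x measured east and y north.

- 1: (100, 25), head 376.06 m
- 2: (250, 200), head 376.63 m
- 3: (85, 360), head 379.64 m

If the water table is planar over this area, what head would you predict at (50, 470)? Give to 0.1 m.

381.1 m

Differences from 1: to 2 (Δx, Δy, Δh) = (150, 175, +0.57); to 3 = (-15, 335, +3.58).
Solve a·Δx + b·Δy = Δh: det = 150·335 − (-15)·175 = 52875.
∂h/∂x = [(+0.57)·335 − (+3.58)·175] / 52875 = -0.008237
∂h/∂y = [150·(+3.58) − (-15)·(+0.57)] / 52875 = +0.01032
h(50, 470) = 376.06 + (-0.008237)·(-50) + (+0.01032)·(445) = 376.06 +0.412 +4.591 = 381.063 m.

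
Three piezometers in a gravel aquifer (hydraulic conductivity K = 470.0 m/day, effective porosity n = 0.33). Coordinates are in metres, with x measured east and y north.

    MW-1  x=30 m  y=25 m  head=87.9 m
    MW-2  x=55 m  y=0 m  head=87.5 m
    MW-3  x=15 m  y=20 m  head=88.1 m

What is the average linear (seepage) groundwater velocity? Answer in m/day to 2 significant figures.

Three-point gradient (reference MW-1): Δ to MW-2 = (25, -25, -0.4), Δ to MW-3 = (-15, -5, +0.2).
∂h/∂x = -0.01400, ∂h/∂y = +0.002000 (det = -500).
|∇h| = √(-0.01400² + 0.002000²) = 0.01414
Seepage velocity v = K·i/n = 470.0 × 0.01414 / 0.33 = 20.14 m/day.

20 m/day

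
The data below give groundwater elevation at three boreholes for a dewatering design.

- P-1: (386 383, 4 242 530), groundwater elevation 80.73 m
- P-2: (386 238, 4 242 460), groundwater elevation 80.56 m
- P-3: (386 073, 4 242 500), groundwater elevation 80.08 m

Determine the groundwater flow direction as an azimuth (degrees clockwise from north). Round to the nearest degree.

316°

With h = a·x + b·y + c and P-1 as origin, the differences give:
  (-145)·a + (-70)·b = -0.17
  (-310)·a + (-30)·b = -0.65
Eliminate b (×(-30) and ×(-70), subtract): -17350·a = -40.400 → a = ∂h/∂x = +0.002329
Back-substitute: b = ∂h/∂y = -0.002395.
Flow direction (−∇h) has components (-0.002329 E, +0.002395 N).
Azimuth = atan2(E, N) = atan2(-0.002329, +0.002395) = 315.8° ≈ 316°.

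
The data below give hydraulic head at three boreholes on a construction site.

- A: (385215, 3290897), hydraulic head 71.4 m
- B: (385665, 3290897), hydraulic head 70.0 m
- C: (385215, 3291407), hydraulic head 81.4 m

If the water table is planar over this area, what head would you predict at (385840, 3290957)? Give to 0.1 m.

70.6 m

∂h/∂x = (70.0 − 71.4) / (385665 − 385215) = -0.003111
∂h/∂y = (81.4 − 71.4) / (3291407 − 3290897) = +0.01961
h(385840, 3290957) = 71.4 + (-0.003111)·(625) + (+0.01961)·(60) = 71.4 -1.944 +1.176 = 70.632 m.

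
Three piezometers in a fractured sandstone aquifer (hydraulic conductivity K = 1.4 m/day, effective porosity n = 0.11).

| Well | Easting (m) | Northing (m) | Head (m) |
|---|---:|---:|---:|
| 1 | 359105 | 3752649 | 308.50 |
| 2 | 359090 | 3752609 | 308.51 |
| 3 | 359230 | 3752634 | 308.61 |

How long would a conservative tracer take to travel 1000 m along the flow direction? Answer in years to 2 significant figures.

220 years

Taking 1 as reference: 2−1 = (-15, -40, +0.01); 3−1 = (125, -15, +0.11).
Solve a·Δx + b·Δy = Δh: det = (-15)·(-15) − 125·(-40) = 5225.
∂h/∂x = [(+0.01)·(-15) − (+0.11)·(-40)] / 5225 = +0.0008134
∂h/∂y = [(-15)·(+0.11) − 125·(+0.01)] / 5225 = -0.0005550
|∇h| = √(0.0008134² + -0.0005550²) = 0.0009847
Seepage velocity v = K·i/n = 1.4 × 0.0009847 / 0.11 = 0.01253 m/day.
t = 1000 / 0.01253 = 7.981e+04 days = 219 years.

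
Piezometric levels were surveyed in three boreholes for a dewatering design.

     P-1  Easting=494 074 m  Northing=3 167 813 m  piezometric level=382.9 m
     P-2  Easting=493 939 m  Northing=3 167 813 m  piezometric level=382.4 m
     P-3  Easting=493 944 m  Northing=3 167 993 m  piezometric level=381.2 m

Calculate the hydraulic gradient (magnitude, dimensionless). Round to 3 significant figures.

Differences from P-1: to P-2 (Δx, Δy, Δh) = (-135, 0, -0.5); to P-3 = (-130, 180, -1.7).
Determinant of the coordinate differences = (-135)·180 − (-130)·0 = -24300.
∂h/∂x = [(-0.5)·180 − (-1.7)·0] / -24300 = +0.003704
∂h/∂y = [(-135)·(-1.7) − (-130)·(-0.5)] / -24300 = -0.006770
|∇h| = √(0.003704² + -0.006770²) = 0.007717

0.00772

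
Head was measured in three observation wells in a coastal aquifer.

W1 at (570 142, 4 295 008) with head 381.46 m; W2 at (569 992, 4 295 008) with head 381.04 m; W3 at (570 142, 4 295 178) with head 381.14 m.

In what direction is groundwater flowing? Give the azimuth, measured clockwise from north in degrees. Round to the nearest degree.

∂h/∂x = (381.04 − 381.46) / (569992 − 570142) = +0.002800
∂h/∂y = (381.14 − 381.46) / (4295178 − 4295008) = -0.001882
Flow direction (−∇h) has components (-0.002800 E, +0.001882 N).
Azimuth = atan2(E, N) = atan2(-0.002800, +0.001882) = 303.9° ≈ 304°.

304°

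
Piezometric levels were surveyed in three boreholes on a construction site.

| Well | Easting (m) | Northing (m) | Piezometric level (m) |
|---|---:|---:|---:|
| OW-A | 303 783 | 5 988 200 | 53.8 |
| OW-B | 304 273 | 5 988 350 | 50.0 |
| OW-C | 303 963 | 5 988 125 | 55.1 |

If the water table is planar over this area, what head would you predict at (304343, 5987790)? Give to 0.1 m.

61.5 m

With h = a·x + b·y + c and OW-A as origin, the differences give:
  490·a + 150·b = -3.8
  180·a + (-75)·b = +1.3
Eliminate b (×(-75) and ×150, subtract): -63750·a = 90.00 → a = ∂h/∂x = -0.001412
Back-substitute: b = ∂h/∂y = -0.02072.
h(304343, 5987790) = 53.8 + (-0.001412)·(560) + (-0.02072)·(-410) = 53.8 -0.791 +8.496 = 61.505 m.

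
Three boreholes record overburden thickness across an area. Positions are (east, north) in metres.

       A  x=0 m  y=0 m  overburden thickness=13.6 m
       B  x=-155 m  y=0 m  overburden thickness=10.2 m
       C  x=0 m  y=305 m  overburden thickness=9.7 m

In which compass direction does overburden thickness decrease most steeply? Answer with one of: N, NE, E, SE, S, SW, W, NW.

NW

∂d/∂x = (10.2 − 13.6) / (-155 − 0) = +0.02194
∂d/∂y = (9.7 − 13.6) / (305 − 0) = -0.01279
Steepest decrease is along −∇f = (-0.02194 E, +0.01279 N) → northwest.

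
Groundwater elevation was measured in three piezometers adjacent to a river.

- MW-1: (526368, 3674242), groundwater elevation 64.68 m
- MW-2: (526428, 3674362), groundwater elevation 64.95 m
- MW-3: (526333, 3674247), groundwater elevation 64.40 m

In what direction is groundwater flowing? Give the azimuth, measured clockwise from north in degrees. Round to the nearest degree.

282°

Three-point gradient (reference MW-1): Δ to MW-2 = (60, 120, +0.27), Δ to MW-3 = (-35, 5, -0.28).
∂h/∂x = +0.007767, ∂h/∂y = -0.001633 (det = 4500).
Flow direction (−∇h) has components (-0.007767 E, +0.001633 N).
Azimuth = atan2(E, N) = atan2(-0.007767, +0.001633) = 281.9° ≈ 282°.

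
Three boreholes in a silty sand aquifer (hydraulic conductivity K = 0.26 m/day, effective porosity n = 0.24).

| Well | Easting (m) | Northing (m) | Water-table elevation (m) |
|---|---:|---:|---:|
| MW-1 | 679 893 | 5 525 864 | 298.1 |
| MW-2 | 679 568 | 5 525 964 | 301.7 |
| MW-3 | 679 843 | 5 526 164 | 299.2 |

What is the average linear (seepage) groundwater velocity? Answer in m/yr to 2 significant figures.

4.2 m/yr

Differences from MW-1: to MW-2 (Δx, Δy, Δh) = (-325, 100, +3.6); to MW-3 = (-50, 300, +1.1).
Determinant of the coordinate differences = (-325)·300 − (-50)·100 = -92500.
∂h/∂x = [(+3.6)·300 − (+1.1)·100] / -92500 = -0.01049
∂h/∂y = [(-325)·(+1.1) − (-50)·(+3.6)] / -92500 = +0.001919
|∇h| = √(-0.01049² + 0.001919²) = 0.01066
Seepage velocity v = K·i/n = 0.26 × 0.01066 / 0.24 = 0.01155 m/day = 4.219 m/yr.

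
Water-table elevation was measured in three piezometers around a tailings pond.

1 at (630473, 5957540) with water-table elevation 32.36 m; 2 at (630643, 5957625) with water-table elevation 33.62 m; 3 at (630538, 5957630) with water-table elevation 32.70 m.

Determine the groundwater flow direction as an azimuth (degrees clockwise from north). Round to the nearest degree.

With h = a·x + b·y + c and 1 as origin, the differences give:
  170·a + 85·b = +1.26
  65·a + 90·b = +0.34
Eliminate b (×90 and ×85, subtract): 9775·a = 84.500 → a = ∂h/∂x = +0.008645
Back-substitute: b = ∂h/∂y = -0.002465.
Flow direction (−∇h) has components (-0.008645 E, +0.002465 N).
Azimuth = atan2(E, N) = atan2(-0.008645, +0.002465) = 285.9° ≈ 286°.

286°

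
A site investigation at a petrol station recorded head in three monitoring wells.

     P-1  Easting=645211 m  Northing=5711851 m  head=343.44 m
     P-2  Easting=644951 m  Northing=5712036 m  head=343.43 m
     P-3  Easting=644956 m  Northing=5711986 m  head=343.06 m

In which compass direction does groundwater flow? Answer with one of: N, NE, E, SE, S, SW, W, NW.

Differences from P-1: to P-2 (Δx, Δy, Δh) = (-260, 185, -0.01); to P-3 = (-255, 135, -0.38).
Determinant of the coordinate differences = (-260)·135 − (-255)·185 = 12075.
∂h/∂x = [(-0.01)·135 − (-0.38)·185] / 12075 = +0.005710
∂h/∂y = [(-260)·(-0.38) − (-255)·(-0.01)] / 12075 = +0.007971
Flow = −∇h = (-0.005710 east, -0.007971 north), which points southwest.

SW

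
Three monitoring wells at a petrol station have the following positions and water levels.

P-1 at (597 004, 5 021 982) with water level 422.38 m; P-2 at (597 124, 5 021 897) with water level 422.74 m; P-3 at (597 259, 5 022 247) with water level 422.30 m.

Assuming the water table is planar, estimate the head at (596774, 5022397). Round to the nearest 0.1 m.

Three-point gradient (reference P-1): Δ to P-2 = (120, -85, +0.36), Δ to P-3 = (255, 265, -0.08).
∂h/∂x = +0.001657, ∂h/∂y = -0.001896 (det = 53475).
h(596774, 5022397) = 422.38 + (+0.001657)·(-230) + (-0.001896)·(415) = 422.38 -0.381 -0.787 = 421.212 m.

421.2 m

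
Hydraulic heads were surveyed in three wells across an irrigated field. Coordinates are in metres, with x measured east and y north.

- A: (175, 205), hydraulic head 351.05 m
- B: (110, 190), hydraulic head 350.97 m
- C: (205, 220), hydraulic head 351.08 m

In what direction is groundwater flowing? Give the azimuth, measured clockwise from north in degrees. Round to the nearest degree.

Differences from A: to B (Δx, Δy, Δh) = (-65, -15, -0.08); to C = (30, 15, +0.03).
Solve a·Δx + b·Δy = Δh: det = (-65)·15 − 30·(-15) = -525.
∂h/∂x = [(-0.08)·15 − (+0.03)·(-15)] / -525 = +0.001429
∂h/∂y = [(-65)·(+0.03) − 30·(-0.08)] / -525 = -0.0008571
Flow direction (−∇h) has components (-0.001429 E, +0.0008571 N).
Azimuth = atan2(E, N) = atan2(-0.001429, +0.0008571) = 301.0° ≈ 301°.

301°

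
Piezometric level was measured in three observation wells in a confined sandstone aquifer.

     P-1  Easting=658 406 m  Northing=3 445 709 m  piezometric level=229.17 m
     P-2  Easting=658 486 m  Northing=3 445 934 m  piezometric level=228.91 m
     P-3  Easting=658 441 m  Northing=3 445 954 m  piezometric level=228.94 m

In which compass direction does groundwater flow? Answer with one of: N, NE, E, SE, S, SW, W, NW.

Taking P-1 as reference: P-2−P-1 = (80, 225, -0.26); P-3−P-1 = (35, 245, -0.23).
Solve a·Δx + b·Δy = Δh: det = 80·245 − 35·225 = 11725.
∂h/∂x = [(-0.26)·245 − (-0.23)·225] / 11725 = -0.001019
∂h/∂y = [80·(-0.23) − 35·(-0.26)] / 11725 = -0.0007932
Flow = −∇h = (+0.001019 east, +0.0007932 north), which points northeast.

NE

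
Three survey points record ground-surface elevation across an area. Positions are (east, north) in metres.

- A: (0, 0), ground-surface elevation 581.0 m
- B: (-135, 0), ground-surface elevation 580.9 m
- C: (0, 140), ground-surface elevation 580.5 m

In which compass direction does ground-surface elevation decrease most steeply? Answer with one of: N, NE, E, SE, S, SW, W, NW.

N

∂z/∂x = (580.9 − 581.0) / (-135 − 0) = +0.0007407
∂z/∂y = (580.5 − 581.0) / (140 − 0) = -0.003571
Steepest decrease is along −∇f = (-0.0007407 E, +0.003571 N) → north.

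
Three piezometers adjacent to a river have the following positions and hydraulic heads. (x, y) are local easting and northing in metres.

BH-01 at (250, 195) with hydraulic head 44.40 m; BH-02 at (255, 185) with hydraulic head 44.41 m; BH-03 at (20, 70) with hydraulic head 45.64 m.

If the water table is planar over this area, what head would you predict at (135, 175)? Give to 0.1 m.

Taking BH-01 as reference: BH-02−BH-01 = (5, -10, +0.01); BH-03−BH-01 = (-230, -125, +1.24).
Solve a·Δx + b·Δy = Δh: det = 5·(-125) − (-230)·(-10) = -2925.
∂h/∂x = [(+0.01)·(-125) − (+1.24)·(-10)] / -2925 = -0.003812
∂h/∂y = [5·(+1.24) − (-230)·(+0.01)] / -2925 = -0.002906
h(135, 175) = 44.40 + (-0.003812)·(-115) + (-0.002906)·(-20) = 44.40 +0.438 +0.058 = 44.896 m.

44.9 m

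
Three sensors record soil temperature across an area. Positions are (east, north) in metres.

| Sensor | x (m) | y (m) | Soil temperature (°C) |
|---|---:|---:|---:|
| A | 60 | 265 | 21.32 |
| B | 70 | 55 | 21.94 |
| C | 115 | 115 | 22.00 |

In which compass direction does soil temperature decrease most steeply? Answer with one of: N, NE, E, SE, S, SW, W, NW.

NW

With T = a·x + b·y + c and A as origin, the differences give:
  10·a + (-210)·b = +0.62
  55·a + (-150)·b = +0.68
Eliminate b (×(-150) and ×(-210), subtract): 10050·a = 49.800 → a = ∂T/∂x = +0.004955
Back-substitute: b = ∂T/∂y = -0.002716.
Steepest decrease is along −∇f = (-0.004955 E, +0.002716 N) → northwest.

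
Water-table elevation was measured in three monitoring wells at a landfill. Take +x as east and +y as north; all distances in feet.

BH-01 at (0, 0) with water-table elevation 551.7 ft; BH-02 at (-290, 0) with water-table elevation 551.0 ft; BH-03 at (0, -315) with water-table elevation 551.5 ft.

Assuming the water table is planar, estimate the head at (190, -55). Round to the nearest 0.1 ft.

552.1 ft

∂h/∂x = (551.0 − 551.7) / (-290 − 0) = +0.002414
∂h/∂y = (551.5 − 551.7) / (-315 − 0) = +0.0006349
h(190, -55) = 551.7 + (+0.002414)·(190) + (+0.0006349)·(-55) = 551.7 +0.459 -0.035 = 552.124 ft.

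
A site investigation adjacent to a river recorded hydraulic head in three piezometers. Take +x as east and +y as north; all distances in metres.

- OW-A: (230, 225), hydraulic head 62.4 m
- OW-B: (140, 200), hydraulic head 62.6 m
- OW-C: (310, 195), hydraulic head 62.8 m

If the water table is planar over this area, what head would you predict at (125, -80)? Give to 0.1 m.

With h = a·x + b·y + c and OW-A as origin, the differences give:
  (-90)·a + (-25)·b = +0.2
  80·a + (-30)·b = +0.4
Eliminate b (×(-30) and ×(-25), subtract): 4700·a = 4.00 → a = ∂h/∂x = +0.0008511
Back-substitute: b = ∂h/∂y = -0.01106.
h(125, -80) = 62.4 + (+0.0008511)·(-105) + (-0.01106)·(-305) = 62.4 -0.089 +3.374 = 65.685 m.

65.7 m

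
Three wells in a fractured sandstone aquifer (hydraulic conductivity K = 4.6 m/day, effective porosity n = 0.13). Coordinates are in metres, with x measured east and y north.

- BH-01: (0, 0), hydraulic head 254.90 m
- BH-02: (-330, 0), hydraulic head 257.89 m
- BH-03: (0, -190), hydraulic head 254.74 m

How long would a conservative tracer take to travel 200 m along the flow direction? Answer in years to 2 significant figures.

1.7 years

∂h/∂x = (257.89 − 254.90) / (-330 − 0) = -0.009061
∂h/∂y = (254.74 − 254.90) / (-190 − 0) = +0.0008421
|∇h| = √(-0.009061² + 0.0008421²) = 0.0091
Seepage velocity v = K·i/n = 4.6 × 0.0091 / 0.13 = 0.322 m/day.
t = 200 / 0.322 = 621.1 days = 1.7 years.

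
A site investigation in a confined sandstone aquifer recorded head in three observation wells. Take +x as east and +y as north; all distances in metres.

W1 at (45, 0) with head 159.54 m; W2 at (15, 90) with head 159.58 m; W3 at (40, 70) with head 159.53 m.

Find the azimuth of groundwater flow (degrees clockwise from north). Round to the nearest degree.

With h = a·x + b·y + c and W1 as origin, the differences give:
  (-30)·a + 90·b = +0.04
  (-5)·a + 70·b = -0.01
Eliminate b (×70 and ×90, subtract): -1650·a = 3.700 → a = ∂h/∂x = -0.002242
Back-substitute: b = ∂h/∂y = -0.0003030.
Flow direction (−∇h) has components (+0.002242 E, +0.0003030 N).
Azimuth = atan2(E, N) = atan2(+0.002242, +0.0003030) = 82.3° ≈ 082°.

082°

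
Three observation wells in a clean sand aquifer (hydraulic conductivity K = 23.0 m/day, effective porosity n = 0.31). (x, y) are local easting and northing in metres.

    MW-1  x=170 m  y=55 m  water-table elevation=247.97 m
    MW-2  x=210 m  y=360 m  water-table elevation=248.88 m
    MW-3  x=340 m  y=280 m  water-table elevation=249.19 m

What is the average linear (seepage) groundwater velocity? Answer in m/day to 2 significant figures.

0.34 m/day

Differences from MW-1: to MW-2 (Δx, Δy, Δh) = (40, 305, +0.91); to MW-3 = (170, 225, +1.22).
Determinant of the coordinate differences = 40·225 − 170·305 = -42850.
∂h/∂x = [(+0.91)·225 − (+1.22)·305] / -42850 = +0.003905
∂h/∂y = [40·(+1.22) − 170·(+0.91)] / -42850 = +0.002471
|∇h| = √(0.003905² + 0.002471²) = 0.004621
Seepage velocity v = K·i/n = 23.0 × 0.004621 / 0.31 = 0.3428 m/day.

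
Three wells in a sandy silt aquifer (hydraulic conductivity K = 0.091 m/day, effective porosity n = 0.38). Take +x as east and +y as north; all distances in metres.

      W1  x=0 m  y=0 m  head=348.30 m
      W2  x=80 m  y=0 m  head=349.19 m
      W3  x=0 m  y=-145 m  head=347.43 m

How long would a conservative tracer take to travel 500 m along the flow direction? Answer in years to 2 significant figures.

450 years

∂h/∂x = (349.19 − 348.30) / (80 − 0) = +0.01112
∂h/∂y = (347.43 − 348.30) / (-145 − 0) = +0.006000
|∇h| = √(0.01112² + 0.006000²) = 0.01264
Seepage velocity v = K·i/n = 0.091 × 0.01264 / 0.38 = 0.003027 m/day.
t = 500 / 0.003027 = 1.652e+05 days = 452 years.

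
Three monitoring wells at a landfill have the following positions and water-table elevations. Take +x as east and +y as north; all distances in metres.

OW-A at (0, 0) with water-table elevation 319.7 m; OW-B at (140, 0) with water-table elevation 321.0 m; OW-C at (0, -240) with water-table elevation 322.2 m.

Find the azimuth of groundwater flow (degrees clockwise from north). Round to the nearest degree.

318°

∂h/∂x = (321.0 − 319.7) / (140 − 0) = +0.009286
∂h/∂y = (322.2 − 319.7) / (-240 − 0) = -0.01042
Flow direction (−∇h) has components (-0.009286 E, +0.01042 N).
Azimuth = atan2(E, N) = atan2(-0.009286, +0.01042) = 318.3° ≈ 318°.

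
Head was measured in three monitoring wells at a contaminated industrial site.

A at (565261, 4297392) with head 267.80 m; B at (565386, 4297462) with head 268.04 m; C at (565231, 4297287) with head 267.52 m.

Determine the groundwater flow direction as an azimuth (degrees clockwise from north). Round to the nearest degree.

191°

Differences from A: to B (Δx, Δy, Δh) = (125, 70, +0.24); to C = (-30, -105, -0.28).
Solve a·Δx + b·Δy = Δh: det = 125·(-105) − (-30)·70 = -11025.
∂h/∂x = [(+0.24)·(-105) − (-0.28)·70] / -11025 = +0.0005079
∂h/∂y = [125·(-0.28) − (-30)·(+0.24)] / -11025 = +0.002522
Flow direction (−∇h) has components (-0.0005079 E, -0.002522 N).
Azimuth = atan2(E, N) = atan2(-0.0005079, -0.002522) = 191.4° ≈ 191°.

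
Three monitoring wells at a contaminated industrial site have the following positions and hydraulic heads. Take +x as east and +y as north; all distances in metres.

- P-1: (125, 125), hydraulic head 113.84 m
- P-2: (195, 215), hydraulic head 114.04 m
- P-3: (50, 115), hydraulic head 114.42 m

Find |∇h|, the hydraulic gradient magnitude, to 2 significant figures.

Three-point gradient (reference P-1): Δ to P-2 = (70, 90, +0.20), Δ to P-3 = (-75, -10, +0.58).
∂h/∂x = -0.008959, ∂h/∂y = +0.009190 (det = 6050).
|∇h| = √(-0.008959² + 0.009190²) = 0.01283

0.013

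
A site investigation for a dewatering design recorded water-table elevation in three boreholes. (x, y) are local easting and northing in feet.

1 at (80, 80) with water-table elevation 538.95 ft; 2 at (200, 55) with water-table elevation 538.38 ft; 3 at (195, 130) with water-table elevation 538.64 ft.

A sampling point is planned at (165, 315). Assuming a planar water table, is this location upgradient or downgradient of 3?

Taking 1 as reference: 2−1 = (120, -25, -0.57); 3−1 = (115, 50, -0.31).
Solve a·Δx + b·Δy = Δh: det = 120·50 − 115·(-25) = 8875.
∂h/∂x = [(-0.57)·50 − (-0.31)·(-25)] / 8875 = -0.004085
∂h/∂y = [120·(-0.31) − 115·(-0.57)] / 8875 = +0.003194
Head at (165, 315) = 538.95 + (-0.004085)·(85) + (+0.003194)·(235) = 539.35 ft.
That is higher than the 538.64 ft at 3, so the point is upgradient.

upgradient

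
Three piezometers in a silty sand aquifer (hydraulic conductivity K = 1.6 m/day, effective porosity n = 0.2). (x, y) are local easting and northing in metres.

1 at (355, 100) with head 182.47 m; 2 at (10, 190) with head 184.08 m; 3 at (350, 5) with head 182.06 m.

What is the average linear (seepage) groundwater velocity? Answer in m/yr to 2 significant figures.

17 m/yr

Differences from 1: to 2 (Δx, Δy, Δh) = (-345, 90, +1.61); to 3 = (-5, -95, -0.41).
Determinant of the coordinate differences = (-345)·(-95) − (-5)·90 = 33225.
∂h/∂x = [(+1.61)·(-95) − (-0.41)·90] / 33225 = -0.003493
∂h/∂y = [(-345)·(-0.41) − (-5)·(+1.61)] / 33225 = +0.004500
|∇h| = √(-0.003493² + 0.004500²) = 0.005697
Seepage velocity v = K·i/n = 1.6 × 0.005697 / 0.2 = 0.04558 m/day = 16.65 m/yr.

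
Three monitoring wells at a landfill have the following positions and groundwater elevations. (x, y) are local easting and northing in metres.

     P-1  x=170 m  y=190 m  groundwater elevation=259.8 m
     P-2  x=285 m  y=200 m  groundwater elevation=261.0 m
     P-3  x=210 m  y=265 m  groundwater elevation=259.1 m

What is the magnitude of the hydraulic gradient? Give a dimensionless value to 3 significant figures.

Three-point gradient (reference P-1): Δ to P-2 = (115, 10, +1.2), Δ to P-3 = (40, 75, -0.7).
∂h/∂x = +0.01179, ∂h/∂y = -0.01562 (det = 8225).
|∇h| = √(0.01179² + -0.01562²) = 0.01957

0.0196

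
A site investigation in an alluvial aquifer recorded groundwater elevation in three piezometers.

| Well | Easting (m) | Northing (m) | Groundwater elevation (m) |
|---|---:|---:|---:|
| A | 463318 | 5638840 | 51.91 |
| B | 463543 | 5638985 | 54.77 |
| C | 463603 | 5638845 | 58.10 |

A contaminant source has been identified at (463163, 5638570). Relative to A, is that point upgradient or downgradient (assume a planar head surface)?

Taking A as reference: B−A = (225, 145, +2.86); C−A = (285, 5, +6.19).
Determinant of the coordinate differences = 225·5 − 285·145 = -40200.
∂h/∂x = [(+2.86)·5 − (+6.19)·145] / -40200 = +0.02197
∂h/∂y = [225·(+6.19) − 285·(+2.86)] / -40200 = -0.01437
Head at (463163, 5638570) = 51.91 + (+0.02197)·(-155) + (-0.01437)·(-270) = 52.38 m.
That is higher than the 51.91 m at A, so the point is upgradient.

upgradient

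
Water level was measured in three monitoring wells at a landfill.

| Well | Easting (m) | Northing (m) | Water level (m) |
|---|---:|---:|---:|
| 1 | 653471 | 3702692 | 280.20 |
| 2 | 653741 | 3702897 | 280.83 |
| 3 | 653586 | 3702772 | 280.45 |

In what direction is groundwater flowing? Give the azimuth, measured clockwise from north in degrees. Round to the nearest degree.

Taking 1 as reference: 2−1 = (270, 205, +0.63); 3−1 = (115, 80, +0.25).
Determinant of the coordinate differences = 270·80 − 115·205 = -1975.
∂h/∂x = [(+0.63)·80 − (+0.25)·205] / -1975 = +0.0004304
∂h/∂y = [270·(+0.25) − 115·(+0.63)] / -1975 = +0.002506
Flow direction (−∇h) has components (-0.0004304 E, -0.002506 N).
Azimuth = atan2(E, N) = atan2(-0.0004304, -0.002506) = 189.7° ≈ 190°.

190°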